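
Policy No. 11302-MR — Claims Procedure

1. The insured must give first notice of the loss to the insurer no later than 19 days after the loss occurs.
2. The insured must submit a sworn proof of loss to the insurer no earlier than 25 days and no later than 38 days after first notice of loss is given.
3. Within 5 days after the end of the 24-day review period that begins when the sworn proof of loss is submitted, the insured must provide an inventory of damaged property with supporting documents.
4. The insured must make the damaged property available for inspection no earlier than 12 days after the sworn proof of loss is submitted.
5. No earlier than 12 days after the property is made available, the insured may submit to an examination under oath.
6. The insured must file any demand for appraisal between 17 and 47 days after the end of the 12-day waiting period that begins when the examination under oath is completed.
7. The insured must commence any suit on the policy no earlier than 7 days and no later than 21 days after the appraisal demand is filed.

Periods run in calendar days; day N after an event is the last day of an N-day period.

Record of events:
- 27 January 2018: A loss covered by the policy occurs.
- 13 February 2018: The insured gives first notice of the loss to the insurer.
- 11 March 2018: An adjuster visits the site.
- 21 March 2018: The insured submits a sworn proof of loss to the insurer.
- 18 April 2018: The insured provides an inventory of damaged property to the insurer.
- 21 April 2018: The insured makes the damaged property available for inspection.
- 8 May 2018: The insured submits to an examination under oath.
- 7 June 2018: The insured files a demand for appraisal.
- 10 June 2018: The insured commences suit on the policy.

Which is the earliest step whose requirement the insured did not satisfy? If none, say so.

Step 1: 19 days after 27 January 2018 (when the loss occurs) is 15 February 2018; done 13 February 2018 — timely.
Step 2: the window is 25–38 days after 13 February 2018 (when first notice of loss is given), so 10 March 2018 through 23 March 2018; done 21 March 2018 — within the window.
Step 3: 5 days after 14 April 2018 (end of the 24-day review period, which began when the sworn proof of loss is submitted on 21 March 2018) is 19 April 2018; done 18 April 2018 — timely.
Step 4: the earliest permitted date is 12 days after 21 March 2018 (when the sworn proof of loss is submitted), i.e. 2 April 2018; done 21 April 2018 — permitted.
Step 5: the earliest permitted date is 12 days after 21 April 2018 (when the property is made available), i.e. 3 May 2018; done 8 May 2018 — permitted.
Step 6: the window is 17–47 days after 20 May 2018 (end of the 12-day waiting period, which began when the examination under oath is completed on 8 May 2018), so 6 June 2018 through 6 July 2018; done 7 June 2018, which is between those dates.
Step 7: the window is 7–21 days after 7 June 2018 (when the appraisal demand is filed), so 14 June 2018 through 28 June 2018; done 10 June 2018 — 4 days before the window opened.

Step 7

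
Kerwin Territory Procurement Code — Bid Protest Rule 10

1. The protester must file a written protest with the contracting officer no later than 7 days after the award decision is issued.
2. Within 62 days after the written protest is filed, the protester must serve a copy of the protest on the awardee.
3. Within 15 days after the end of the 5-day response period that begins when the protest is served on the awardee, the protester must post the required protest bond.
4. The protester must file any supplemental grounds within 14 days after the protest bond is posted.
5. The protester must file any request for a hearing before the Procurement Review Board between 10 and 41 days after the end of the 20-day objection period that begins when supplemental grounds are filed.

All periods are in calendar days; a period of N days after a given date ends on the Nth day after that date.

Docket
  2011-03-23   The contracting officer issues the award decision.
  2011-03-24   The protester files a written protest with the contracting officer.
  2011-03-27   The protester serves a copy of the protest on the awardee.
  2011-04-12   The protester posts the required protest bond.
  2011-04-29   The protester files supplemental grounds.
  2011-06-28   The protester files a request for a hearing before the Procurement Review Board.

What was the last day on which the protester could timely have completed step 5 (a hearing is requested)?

2011-06-29

Supplemental grounds are filed on 2011-04-29; the 20-day objection period therefore ends 2011-05-19, and step 5 runs from that date. The window is 10–41 days after 2011-05-19; it closes on 2011-06-29.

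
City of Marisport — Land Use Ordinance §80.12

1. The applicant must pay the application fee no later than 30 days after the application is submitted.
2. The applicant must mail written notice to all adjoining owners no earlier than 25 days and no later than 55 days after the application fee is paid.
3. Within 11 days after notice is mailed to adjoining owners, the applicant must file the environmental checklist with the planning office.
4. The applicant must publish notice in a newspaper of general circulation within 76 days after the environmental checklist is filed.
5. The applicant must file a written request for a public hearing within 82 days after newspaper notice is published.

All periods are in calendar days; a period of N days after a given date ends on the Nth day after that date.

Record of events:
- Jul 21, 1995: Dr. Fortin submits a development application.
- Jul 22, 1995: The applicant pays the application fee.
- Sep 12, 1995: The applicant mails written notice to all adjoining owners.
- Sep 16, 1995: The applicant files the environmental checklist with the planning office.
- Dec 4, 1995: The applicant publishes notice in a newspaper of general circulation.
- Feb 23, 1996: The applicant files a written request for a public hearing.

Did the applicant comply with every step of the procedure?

No

Step 1 — counting 30 days from Jul 21, 1995 (when the application is submitted) gives a deadline of Aug 20, 1995; done Jul 22, 1995 — timely.
Step 2 — 25 and 55 days from Jul 22, 1995 (when the application fee is paid) are Aug 16, 1995 and Sep 15, 1995 respectively; done Sep 12, 1995 — within the window.
Step 3 — counting 11 days from Sep 12, 1995 (when notice is mailed to adjoining owners) gives a deadline of Sep 23, 1995; done Sep 16, 1995 — timely.
Step 4 — counting 76 days from Sep 16, 1995 (when the environmental checklist is filed) gives a deadline of Dec 1, 1995; Dec 4, 1995 misses that deadline by 3 days.
Later steps need not be reached.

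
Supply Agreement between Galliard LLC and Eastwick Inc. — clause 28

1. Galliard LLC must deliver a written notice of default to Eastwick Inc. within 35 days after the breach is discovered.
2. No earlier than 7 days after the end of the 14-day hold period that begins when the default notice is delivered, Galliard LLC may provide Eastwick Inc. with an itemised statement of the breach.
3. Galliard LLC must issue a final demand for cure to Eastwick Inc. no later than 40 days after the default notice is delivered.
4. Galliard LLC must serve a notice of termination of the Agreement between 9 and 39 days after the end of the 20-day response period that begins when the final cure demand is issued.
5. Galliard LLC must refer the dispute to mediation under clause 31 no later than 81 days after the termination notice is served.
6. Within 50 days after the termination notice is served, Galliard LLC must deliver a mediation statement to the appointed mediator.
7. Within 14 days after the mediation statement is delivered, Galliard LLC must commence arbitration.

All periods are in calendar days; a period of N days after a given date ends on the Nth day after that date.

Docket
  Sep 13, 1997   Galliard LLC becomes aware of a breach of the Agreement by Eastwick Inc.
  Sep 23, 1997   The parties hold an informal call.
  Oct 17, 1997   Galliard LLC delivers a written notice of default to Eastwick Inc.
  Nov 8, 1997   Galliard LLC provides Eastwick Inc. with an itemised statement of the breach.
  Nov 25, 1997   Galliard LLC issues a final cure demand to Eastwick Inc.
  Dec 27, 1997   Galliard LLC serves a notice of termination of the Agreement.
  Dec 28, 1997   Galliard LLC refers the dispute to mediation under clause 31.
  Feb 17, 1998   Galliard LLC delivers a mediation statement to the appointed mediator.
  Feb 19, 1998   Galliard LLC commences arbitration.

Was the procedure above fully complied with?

Step 1: 35 days after Sep 13, 1997 (when the breach is discovered) is Oct 18, 1997; done Oct 17, 1997 — timely.
Step 2: the earliest permitted date is 7 days after Oct 31, 1997 (end of the 14-day hold period, which began when the default notice is delivered on Oct 17, 1997), i.e. Nov 7, 1997; done Nov 8, 1997, after the minimum wait.
Step 3: 40 days after Oct 17, 1997 (when the default notice is delivered) is Nov 26, 1997; Nov 25, 1997 is within that limit.
Step 4: the window is 9–39 days after Dec 15, 1997 (end of the 20-day response period, which began when the final cure demand is issued on Nov 25, 1997), so Dec 24, 1997 through Jan 23, 1998; done Dec 27, 1997 — within the window.
Step 5: 81 days after Dec 27, 1997 (when the termination notice is served) is Mar 18, 1998; Dec 28, 1997 is within that limit.
Step 6: 50 days after Dec 27, 1997 (when the termination notice is served) is Feb 15, 1998; not done until Feb 17, 1998, 2 days after the deadline.

No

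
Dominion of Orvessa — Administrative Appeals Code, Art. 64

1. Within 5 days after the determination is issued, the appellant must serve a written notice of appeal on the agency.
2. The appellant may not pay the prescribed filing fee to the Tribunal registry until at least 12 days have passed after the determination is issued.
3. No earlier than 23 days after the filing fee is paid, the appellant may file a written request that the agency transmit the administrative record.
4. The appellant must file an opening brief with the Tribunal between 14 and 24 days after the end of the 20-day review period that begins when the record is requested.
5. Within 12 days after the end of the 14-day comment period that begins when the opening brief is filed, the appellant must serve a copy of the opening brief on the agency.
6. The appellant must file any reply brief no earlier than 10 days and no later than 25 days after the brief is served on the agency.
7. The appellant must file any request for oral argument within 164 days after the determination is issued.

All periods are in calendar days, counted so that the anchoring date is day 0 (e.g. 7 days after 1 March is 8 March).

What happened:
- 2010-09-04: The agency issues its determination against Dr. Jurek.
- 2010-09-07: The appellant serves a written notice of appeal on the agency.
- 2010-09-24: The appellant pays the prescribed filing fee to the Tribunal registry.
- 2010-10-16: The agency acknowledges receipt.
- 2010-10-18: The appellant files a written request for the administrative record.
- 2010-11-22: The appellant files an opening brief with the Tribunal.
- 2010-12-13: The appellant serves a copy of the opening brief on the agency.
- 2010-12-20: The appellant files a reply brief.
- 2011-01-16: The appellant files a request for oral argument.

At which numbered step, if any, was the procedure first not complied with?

Step 6

Step 1: 5 days after 2010-09-04 (when the determination is issued) is 2010-09-09; done 2010-09-07 — timely.
Step 2: the earliest permitted date is 12 days after 2010-09-04 (when the determination is issued), i.e. 2010-09-16; done 2010-09-24 — permitted.
Step 3: the earliest permitted date is 23 days after 2010-09-24 (when the filing fee is paid), i.e. 2010-10-17; done 2010-10-18 — permitted.
Step 4: the window is 14–24 days after 2010-11-07 (end of the 20-day review period, which began when the record is requested on 2010-10-18), so 2010-11-21 through 2010-12-01; done 2010-11-22, which is between those dates.
Step 5: 12 days after 2010-12-06 (end of the 14-day comment period, which began when the opening brief is filed on 2010-11-22) is 2010-12-18; done 2010-12-13 — timely.
Step 6: the window is 10–25 days after 2010-12-13 (when the brief is served on the agency), so 2010-12-23 through 2011-01-07; done 2010-12-20 — 3 days before the window opened.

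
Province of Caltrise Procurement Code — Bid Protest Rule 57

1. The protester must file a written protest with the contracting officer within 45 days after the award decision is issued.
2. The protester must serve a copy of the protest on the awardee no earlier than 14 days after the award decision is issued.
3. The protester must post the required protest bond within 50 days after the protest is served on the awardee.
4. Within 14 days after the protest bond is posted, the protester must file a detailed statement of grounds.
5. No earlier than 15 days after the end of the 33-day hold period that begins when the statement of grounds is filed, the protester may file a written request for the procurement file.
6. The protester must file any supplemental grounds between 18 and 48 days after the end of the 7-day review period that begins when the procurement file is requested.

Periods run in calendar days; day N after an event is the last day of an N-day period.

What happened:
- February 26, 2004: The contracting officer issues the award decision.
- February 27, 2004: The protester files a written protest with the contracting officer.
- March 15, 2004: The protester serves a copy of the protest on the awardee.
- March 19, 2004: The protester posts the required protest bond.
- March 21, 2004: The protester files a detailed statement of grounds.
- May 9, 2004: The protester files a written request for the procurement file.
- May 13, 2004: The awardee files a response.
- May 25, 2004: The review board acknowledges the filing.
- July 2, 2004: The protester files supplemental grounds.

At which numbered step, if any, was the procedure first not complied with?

(1) due by February 26, 2004 + 45 days = April 11, 2004; February 27, 2004 is within that limit.
(2) permitted from February 26, 2004 + 14 days = March 11, 2004 onward; March 15, 2004 is on or after that date.
(3) due by March 15, 2004 + 50 days = May 4, 2004; completed March 19, 2004, before the deadline.
(4) due by March 19, 2004 + 14 days = April 2, 2004; completed March 21, 2004, before the deadline.
(5) permitted from April 23, 2004 + 15 days = May 8, 2004 onward; done May 9, 2004 — permitted.
(6) the permitted window runs from May 16, 2004 + 18 = June 3, 2004 to May 16, 2004 + 48 = July 3, 2004; done July 2, 2004, which is between those dates.

None — every step was satisfied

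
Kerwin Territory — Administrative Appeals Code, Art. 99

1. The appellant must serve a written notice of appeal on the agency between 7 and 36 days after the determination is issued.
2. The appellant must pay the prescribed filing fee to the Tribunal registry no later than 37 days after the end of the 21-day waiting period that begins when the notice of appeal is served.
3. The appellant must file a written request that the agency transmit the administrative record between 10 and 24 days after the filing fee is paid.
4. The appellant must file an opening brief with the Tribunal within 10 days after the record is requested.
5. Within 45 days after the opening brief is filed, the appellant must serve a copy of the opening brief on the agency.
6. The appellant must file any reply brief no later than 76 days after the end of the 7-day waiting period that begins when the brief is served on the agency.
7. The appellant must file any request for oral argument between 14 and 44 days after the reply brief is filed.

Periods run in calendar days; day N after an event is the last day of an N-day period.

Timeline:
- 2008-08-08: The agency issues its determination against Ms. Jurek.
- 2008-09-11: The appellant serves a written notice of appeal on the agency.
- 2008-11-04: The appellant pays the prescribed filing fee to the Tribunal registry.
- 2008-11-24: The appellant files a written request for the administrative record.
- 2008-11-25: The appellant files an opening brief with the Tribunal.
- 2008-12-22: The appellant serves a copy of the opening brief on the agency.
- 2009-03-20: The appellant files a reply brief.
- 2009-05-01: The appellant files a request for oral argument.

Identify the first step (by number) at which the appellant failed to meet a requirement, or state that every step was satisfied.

Step 6

(1) the permitted window runs from 2008-08-08 + 7 = 2008-08-15 to 2008-08-08 + 36 = 2008-09-13; done 2008-09-11, which is between those dates.
(2) due by 2008-10-02 + 37 days = 2008-11-08; 2008-11-04 is within that limit.
(3) the permitted window runs from 2008-11-04 + 10 = 2008-11-14 to 2008-11-04 + 24 = 2008-11-28; done 2008-11-24, which is between those dates.
(4) due by 2008-11-24 + 10 days = 2008-12-04; 2008-11-25 is within that limit.
(5) due by 2008-11-25 + 45 days = 2009-01-09; 2008-12-22 is within that limit.
(6) due by 2008-12-29 + 76 days = 2009-03-15; done 2009-03-20 — 5 days late.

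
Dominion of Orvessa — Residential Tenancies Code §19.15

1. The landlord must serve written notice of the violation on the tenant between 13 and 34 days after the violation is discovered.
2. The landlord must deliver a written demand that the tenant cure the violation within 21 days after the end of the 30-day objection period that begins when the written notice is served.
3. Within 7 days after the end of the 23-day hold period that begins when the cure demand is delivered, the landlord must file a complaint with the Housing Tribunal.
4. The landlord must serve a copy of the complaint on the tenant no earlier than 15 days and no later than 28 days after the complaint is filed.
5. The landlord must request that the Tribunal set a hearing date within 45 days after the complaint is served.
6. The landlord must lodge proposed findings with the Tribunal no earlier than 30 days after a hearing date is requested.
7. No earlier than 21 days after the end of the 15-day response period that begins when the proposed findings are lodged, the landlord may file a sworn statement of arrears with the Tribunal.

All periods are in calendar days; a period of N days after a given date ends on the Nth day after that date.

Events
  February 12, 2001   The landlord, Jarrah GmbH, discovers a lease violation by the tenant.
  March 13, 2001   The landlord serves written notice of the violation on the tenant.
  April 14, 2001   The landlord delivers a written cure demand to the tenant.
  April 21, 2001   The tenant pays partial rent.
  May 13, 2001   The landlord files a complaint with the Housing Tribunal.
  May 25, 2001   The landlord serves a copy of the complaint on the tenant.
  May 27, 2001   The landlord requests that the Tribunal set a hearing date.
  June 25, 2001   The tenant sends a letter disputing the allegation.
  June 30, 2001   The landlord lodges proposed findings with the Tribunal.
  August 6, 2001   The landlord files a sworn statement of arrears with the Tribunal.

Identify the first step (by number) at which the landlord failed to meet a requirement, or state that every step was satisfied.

Step 4

Step 1 — 13 and 34 days from February 12, 2001 (when the violation is discovered) are February 25, 2001 and March 18, 2001 respectively; done March 13, 2001, which is between those dates.
Step 2 — counting 21 days from April 12, 2001 (end of the 30-day objection period, which began when the written notice is served on March 13, 2001) gives a deadline of May 3, 2001; April 14, 2001 is within that limit.
Step 3 — counting 7 days from May 7, 2001 (end of the 23-day hold period, which began when the cure demand is delivered on April 14, 2001) gives a deadline of May 14, 2001; done May 13, 2001 — timely.
Step 4 — 15 and 28 days from May 13, 2001 (when the complaint is filed) are May 28, 2001 and June 10, 2001 respectively; done May 25, 2001 — 3 days before the window opened.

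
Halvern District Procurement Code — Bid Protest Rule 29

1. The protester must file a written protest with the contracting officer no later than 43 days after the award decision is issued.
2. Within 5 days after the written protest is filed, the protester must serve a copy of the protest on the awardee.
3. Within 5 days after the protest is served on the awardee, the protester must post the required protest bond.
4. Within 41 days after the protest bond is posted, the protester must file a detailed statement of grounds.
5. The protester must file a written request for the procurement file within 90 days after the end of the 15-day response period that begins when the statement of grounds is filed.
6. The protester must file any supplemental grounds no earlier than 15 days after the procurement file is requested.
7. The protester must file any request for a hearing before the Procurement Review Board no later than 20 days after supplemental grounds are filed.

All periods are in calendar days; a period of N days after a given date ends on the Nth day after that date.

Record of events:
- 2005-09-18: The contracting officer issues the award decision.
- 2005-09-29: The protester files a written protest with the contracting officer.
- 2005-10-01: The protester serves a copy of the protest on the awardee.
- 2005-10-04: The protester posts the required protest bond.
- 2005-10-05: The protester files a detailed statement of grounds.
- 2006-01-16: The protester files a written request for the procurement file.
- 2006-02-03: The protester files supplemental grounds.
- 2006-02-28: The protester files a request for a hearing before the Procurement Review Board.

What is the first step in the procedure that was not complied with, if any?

Step 7

Step 1: 43 days after 2005-09-18 (when the award decision is issued) is 2005-10-31; completed 2005-09-29, before the deadline.
Step 2: 5 days after 2005-09-29 (when the written protest is filed) is 2005-10-04; done 2005-10-01 — timely.
Step 3: 5 days after 2005-10-01 (when the protest is served on the awardee) is 2005-10-06; done 2005-10-04 — timely.
Step 4: 41 days after 2005-10-04 (when the protest bond is posted) is 2005-11-14; 2005-10-05 is within that limit.
Step 5: 90 days after 2005-10-20 (end of the 15-day response period, which began when the statement of grounds is filed on 2005-10-05) is 2006-01-18; completed 2006-01-16, before the deadline.
Step 6: the earliest permitted date is 15 days after 2006-01-16 (when the procurement file is requested), i.e. 2006-01-31; done 2006-02-03, after the minimum wait.
Step 7: 20 days after 2006-02-03 (when supplemental grounds are filed) is 2006-02-23; done 2006-02-28 — 5 days late.
Later steps need not be reached.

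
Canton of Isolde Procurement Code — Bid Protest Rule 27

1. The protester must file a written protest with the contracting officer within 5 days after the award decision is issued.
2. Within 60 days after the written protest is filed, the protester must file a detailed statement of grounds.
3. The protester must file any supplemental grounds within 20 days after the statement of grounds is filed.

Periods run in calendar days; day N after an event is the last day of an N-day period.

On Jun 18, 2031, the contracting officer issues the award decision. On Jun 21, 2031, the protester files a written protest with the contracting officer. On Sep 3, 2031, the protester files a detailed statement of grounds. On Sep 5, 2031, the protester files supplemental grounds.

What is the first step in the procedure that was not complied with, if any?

Step 2

Step 1 — counting 5 days from Jun 18, 2031 (when the award decision is issued) gives a deadline of Jun 23, 2031; Jun 21, 2031 is within that limit.
Step 2 — counting 60 days from Jun 21, 2031 (when the written protest is filed) gives a deadline of Aug 20, 2031; done Sep 3, 2031 — 14 days late.
The procedure was therefore not followed at step 2.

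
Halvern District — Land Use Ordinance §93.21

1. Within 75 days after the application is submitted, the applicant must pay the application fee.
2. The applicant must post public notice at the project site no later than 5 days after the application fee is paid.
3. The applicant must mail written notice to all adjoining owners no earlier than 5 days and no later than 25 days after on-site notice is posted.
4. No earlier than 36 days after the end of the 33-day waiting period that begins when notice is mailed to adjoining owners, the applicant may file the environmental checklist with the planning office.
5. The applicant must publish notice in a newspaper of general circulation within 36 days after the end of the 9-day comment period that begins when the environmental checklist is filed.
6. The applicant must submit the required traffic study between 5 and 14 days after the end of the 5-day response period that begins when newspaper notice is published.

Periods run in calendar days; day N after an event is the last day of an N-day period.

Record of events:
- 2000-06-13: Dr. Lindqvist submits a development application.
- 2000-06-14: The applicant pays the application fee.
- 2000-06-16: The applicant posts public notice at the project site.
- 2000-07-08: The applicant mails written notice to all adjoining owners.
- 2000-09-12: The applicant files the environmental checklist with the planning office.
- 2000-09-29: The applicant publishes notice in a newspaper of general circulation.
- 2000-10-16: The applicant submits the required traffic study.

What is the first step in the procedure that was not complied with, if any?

Step 4

Step 1 — counting 75 days from 2000-06-13 (when the application is submitted) gives a deadline of 2000-08-27; done 2000-06-14 — timely.
Step 2 — counting 5 days from 2000-06-14 (when the application fee is paid) gives a deadline of 2000-06-19; done 2000-06-16 — timely.
Step 3 — 5 and 25 days from 2000-06-16 (when on-site notice is posted) are 2000-06-21 and 2000-07-11 respectively; done 2000-07-08, which is between those dates.
Step 4 — must wait 36 days from 2000-08-10 (end of the 33-day waiting period, which began when notice is mailed to adjoining owners on 2000-07-08), so not before 2000-09-15; done 2000-09-12 — 3 days too early.
That is the first point of non-compliance.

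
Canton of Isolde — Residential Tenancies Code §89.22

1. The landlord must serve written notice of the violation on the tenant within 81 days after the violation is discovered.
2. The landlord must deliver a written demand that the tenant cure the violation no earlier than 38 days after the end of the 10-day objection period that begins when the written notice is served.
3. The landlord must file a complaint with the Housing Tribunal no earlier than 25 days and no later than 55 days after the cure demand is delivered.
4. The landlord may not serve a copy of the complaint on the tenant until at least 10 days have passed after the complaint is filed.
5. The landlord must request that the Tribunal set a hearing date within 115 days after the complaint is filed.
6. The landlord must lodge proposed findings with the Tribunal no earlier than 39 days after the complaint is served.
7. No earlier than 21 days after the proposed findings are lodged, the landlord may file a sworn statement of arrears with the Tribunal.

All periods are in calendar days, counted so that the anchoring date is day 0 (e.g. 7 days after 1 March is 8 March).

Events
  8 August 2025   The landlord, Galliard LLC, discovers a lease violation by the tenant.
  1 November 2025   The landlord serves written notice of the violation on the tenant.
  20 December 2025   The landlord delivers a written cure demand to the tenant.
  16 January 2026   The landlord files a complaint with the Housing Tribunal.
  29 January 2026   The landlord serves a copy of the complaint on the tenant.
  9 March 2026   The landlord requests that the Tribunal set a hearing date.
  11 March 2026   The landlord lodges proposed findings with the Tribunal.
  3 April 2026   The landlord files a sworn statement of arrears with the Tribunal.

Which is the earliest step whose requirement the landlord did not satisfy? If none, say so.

Step 1

(1) due by 8 August 2025 + 81 days = 28 October 2025; not done until 1 November 2025, 4 days after the deadline.
That is the first point of non-compliance.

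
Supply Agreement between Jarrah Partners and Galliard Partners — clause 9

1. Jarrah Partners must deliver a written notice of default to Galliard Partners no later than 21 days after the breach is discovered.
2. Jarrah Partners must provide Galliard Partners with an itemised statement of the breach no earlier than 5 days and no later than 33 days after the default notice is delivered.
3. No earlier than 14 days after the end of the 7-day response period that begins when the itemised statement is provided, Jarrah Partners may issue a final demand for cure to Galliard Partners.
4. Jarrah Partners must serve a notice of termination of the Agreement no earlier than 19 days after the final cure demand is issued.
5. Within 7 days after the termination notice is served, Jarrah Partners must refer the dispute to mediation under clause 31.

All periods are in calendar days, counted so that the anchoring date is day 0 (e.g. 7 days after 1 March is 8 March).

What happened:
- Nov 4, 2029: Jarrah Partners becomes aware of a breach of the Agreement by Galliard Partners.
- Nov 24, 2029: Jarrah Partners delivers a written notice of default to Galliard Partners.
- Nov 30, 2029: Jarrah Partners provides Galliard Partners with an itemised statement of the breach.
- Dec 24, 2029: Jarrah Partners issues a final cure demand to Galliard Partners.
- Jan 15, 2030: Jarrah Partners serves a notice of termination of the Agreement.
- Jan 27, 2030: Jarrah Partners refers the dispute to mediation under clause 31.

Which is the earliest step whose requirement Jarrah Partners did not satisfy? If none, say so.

(1) due by Nov 4, 2029 + 21 days = Nov 25, 2029; Nov 24, 2029 is within that limit.
(2) the permitted window runs from Nov 24, 2029 + 5 = Nov 29, 2029 to Nov 24, 2029 + 33 = Dec 27, 2029; Nov 30, 2029 falls inside that range.
(3) permitted from Dec 7, 2029 + 14 days = Dec 21, 2029 onward; done Dec 24, 2029, after the minimum wait.
(4) permitted from Dec 24, 2029 + 19 days = Jan 12, 2030 onward; Jan 15, 2030 is on or after that date.
(5) due by Jan 15, 2030 + 7 days = Jan 22, 2030; done Jan 27, 2030 — 5 days late.
The analysis stops there.

Step 5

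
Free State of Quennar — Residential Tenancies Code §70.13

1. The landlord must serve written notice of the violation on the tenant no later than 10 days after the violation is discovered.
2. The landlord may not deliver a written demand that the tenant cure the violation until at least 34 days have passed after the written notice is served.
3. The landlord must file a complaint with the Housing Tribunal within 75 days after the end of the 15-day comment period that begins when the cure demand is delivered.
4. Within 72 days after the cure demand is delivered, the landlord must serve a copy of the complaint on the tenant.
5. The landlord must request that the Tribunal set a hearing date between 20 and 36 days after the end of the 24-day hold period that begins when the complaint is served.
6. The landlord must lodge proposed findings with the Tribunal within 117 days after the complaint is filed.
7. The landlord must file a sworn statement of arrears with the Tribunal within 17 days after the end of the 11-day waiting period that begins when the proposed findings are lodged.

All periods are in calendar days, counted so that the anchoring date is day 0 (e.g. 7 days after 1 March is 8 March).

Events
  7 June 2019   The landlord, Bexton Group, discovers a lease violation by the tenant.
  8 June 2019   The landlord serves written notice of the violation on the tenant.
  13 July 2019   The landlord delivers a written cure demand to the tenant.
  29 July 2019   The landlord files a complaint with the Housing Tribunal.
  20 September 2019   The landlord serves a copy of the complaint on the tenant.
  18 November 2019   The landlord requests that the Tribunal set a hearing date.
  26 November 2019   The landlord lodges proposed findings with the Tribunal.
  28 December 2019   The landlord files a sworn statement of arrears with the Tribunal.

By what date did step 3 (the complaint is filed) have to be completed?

The cure demand is delivered on 13 July 2019; the 15-day comment period therefore ends 28 July 2019, and step 3 runs from that date. 75 days after 28 July 2019 is 11 October 2019.

11 October 2019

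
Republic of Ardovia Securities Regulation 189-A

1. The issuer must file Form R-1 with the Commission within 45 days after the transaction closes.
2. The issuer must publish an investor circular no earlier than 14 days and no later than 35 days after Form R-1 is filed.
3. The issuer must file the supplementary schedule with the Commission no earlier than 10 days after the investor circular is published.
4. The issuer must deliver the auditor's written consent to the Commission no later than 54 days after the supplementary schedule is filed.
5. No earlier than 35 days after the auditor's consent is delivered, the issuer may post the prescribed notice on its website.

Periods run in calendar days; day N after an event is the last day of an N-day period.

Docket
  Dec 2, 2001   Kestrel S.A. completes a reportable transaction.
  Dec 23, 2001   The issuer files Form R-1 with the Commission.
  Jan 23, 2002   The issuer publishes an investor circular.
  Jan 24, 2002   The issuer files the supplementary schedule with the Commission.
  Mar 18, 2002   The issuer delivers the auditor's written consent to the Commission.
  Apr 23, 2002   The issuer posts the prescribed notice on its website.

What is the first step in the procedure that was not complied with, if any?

Step 3

Step 1: 45 days after Dec 2, 2001 (when the transaction closes) is Jan 16, 2002; done Dec 23, 2001 — timely.
Step 2: the window is 14–35 days after Dec 23, 2001 (when Form R-1 is filed), so Jan 6, 2002 through Jan 27, 2002; done Jan 23, 2002 — within the window.
Step 3: the earliest permitted date is 10 days after Jan 23, 2002 (when the investor circular is published), i.e. Feb 2, 2002; done Jan 24, 2002 — 9 days too early.
No need to go further; step 3 was not satisfied.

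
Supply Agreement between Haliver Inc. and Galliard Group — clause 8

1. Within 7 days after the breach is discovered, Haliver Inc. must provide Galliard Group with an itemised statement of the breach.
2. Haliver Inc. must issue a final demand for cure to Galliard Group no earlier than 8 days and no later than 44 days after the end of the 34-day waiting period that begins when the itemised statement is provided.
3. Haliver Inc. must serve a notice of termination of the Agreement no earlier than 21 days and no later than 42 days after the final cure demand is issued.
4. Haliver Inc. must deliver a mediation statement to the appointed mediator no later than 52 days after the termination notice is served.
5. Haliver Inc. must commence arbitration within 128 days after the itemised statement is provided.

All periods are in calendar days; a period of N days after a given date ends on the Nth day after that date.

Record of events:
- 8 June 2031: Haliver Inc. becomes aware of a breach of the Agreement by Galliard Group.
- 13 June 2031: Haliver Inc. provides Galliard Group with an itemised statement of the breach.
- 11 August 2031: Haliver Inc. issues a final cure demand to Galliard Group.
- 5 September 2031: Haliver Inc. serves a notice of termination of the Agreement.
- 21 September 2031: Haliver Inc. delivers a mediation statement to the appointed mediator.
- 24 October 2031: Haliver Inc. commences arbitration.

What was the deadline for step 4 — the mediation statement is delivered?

Step 4 runs from 5 September 2031, when the termination notice is served. 52 days after 5 September 2031 is 27 October 2031.

27 October 2031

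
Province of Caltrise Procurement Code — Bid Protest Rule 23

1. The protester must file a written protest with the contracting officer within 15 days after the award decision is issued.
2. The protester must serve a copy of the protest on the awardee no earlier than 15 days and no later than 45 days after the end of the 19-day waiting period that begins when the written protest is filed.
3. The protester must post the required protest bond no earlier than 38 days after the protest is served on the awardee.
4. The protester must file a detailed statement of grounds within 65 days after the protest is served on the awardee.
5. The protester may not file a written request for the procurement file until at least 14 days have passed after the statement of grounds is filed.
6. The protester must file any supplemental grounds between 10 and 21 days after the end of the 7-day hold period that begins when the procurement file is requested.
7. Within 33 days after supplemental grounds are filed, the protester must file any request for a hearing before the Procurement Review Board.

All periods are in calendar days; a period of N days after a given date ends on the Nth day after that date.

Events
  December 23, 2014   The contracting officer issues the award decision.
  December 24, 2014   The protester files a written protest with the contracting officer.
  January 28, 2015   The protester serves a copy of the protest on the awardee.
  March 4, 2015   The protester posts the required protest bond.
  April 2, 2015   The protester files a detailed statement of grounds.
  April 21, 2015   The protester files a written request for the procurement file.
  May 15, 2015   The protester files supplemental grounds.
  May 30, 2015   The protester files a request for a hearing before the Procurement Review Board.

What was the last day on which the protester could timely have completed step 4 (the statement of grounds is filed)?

Step 4 runs from January 28, 2015, when the protest is served on the awardee. 65 days after January 28, 2015 is April 3, 2015.

April 3, 2015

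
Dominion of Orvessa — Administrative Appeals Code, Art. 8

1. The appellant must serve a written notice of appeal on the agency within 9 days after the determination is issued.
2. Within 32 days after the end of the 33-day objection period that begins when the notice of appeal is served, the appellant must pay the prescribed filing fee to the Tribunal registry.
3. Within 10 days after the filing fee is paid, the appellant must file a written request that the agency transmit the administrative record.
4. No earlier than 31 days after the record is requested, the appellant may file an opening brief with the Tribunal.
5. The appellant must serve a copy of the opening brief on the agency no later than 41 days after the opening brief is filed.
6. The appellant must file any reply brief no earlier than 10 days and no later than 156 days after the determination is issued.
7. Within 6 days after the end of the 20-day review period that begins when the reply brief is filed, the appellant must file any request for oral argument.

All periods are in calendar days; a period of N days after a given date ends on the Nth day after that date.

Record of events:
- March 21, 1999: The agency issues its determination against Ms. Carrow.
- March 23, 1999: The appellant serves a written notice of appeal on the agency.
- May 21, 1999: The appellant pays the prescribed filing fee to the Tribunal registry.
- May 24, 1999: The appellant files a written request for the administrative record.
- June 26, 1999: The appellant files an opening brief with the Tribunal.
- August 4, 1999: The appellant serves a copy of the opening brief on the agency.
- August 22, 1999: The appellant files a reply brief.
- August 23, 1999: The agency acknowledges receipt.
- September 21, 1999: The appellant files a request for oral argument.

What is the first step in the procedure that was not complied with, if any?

Step 7

(1) due by March 21, 1999 + 9 days = March 30, 1999; March 23, 1999 is within that limit.
(2) due by April 25, 1999 + 32 days = May 27, 1999; May 21, 1999 is within that limit.
(3) due by May 21, 1999 + 10 days = May 31, 1999; May 24, 1999 is within that limit.
(4) permitted from May 24, 1999 + 31 days = June 24, 1999 onward; June 26, 1999 is on or after that date.
(5) due by June 26, 1999 + 41 days = August 6, 1999; completed August 4, 1999, before the deadline.
(6) the permitted window runs from March 21, 1999 + 10 = March 31, 1999 to March 21, 1999 + 156 = August 24, 1999; done August 22, 1999, which is between those dates.
(7) due by September 11, 1999 + 6 days = September 17, 1999; September 21, 1999 misses that deadline by 4 days.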